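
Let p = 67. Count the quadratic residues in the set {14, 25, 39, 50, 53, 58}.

(14/67) = +1 → QR.
(25/67) = +1 → QR.
(39/67) = +1 → QR.
(50/67) = -1 → non-residue.
(53/67) = -1 → non-residue.
(58/67) = -1 → non-residue.
Total quadratic residues among the 6: 3.

3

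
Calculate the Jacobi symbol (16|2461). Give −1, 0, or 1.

Pull out 2^4: since 2461 ≡ 5 (mod 8), (2/2461) = -1, so (2/2461)^4 = +1.
Reached (1/2461) = 1. Collecting the sign flips along the way, the symbol is +1.

1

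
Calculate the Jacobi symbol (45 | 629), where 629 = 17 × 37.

Reciprocity: 45 ≡ 1 and 629 ≡ 1 (mod 4), so (45/629) = +(629/45).
Reduce top mod 45: now compute (44/45).
Pull out 2^2: since 45 ≡ 5 (mod 8), (2/45) = -1, so (2/45)^2 = +1.
Reciprocity: 11 ≡ 3 and 45 ≡ 1 (mod 4), so (11/45) = +(45/11).
Reduce top mod 11: now compute (1/11).
Reached (1/11) = 1. Collecting the sign flips along the way, the symbol is +1.

1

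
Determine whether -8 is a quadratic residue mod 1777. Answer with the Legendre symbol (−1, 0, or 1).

1

First reduce: -8 ≡ 1769 (mod 1777).
Reciprocity: 1769 ≡ 1 and 1777 ≡ 1 (mod 4), so (1769/1777) = +(1777/1769).
Reduce top mod 1769: now compute (8/1769).
Pull out 2^3: since 1769 ≡ 1 (mod 8), (2/1769) = +1, so (2/1769)^3 = +1.
Reached (1/1769) = 1. Collecting the sign flips along the way, the symbol is +1.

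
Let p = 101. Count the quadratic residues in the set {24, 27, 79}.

(24/101) = +1 → QR.
(27/101) = -1 → non-residue.
(79/101) = +1 → QR.
Total quadratic residues among the 3: 2.

2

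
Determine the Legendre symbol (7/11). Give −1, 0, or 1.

-1

Euler's criterion: (7/11) ≡ 7^5 (mod 11).
7^2 ≡ 5 (mod 11)
7^4 ≡ 3 (mod 11)
7^5 = 7^(4+1) ≡ 10 (mod 11).
Result is 10 ≡ −1, so (7/11) = −1.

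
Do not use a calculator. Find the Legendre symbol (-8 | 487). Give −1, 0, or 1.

Euler's criterion: (-8/487) ≡ 479^243 (mod 487).
479^2 ≡ 64 (mod 487)
479^4 ≡ 200 (mod 487)
479^8 ≡ 66 (mod 487)
479^16 ≡ 460 (mod 487)
479^32 ≡ 242 (mod 487)
479^64 ≡ 124 (mod 487)
479^128 ≡ 279 (mod 487)
479^243 = 479^(128+64+32+16+2+1) ≡ 486 (mod 487).
Result is 486 ≡ −1, so (-8/487) = −1.

-1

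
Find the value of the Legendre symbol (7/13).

Reciprocity: 7 ≡ 3 and 13 ≡ 1 (mod 4), so (7/13) = +(13/7).
Reduce top mod 7: now compute (6/7).
Pull out 2: since 7 ≡ 7 (mod 8), (2/7) = +1.
Reciprocity: 3 ≡ 3 and 7 ≡ 3 (mod 4), so (3/7) = −(7/3).
Reduce top mod 3: now compute (1/3).
Reached (1/3) = 1. Collecting the sign flips along the way, the symbol is -1.

-1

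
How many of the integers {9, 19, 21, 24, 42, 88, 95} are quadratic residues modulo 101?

6

(9/101) = +1 → QR.
(19/101) = +1 → QR.
(21/101) = +1 → QR.
(24/101) = +1 → QR.
(42/101) = -1 → non-residue.
(88/101) = +1 → QR.
(95/101) = +1 → QR.
Total quadratic residues among the 7: 6.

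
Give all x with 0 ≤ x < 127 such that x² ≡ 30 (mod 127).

Since 127 ≡ 3 (mod 4), a square root of 30 is 30^((127+1)/4) = 30^32 mod 127.
Repeated squaring: 30^2≡11, 30^4≡121, 30^8≡36, 30^16≡26, 30^32≡41 (mod 127).
30^32 = 30^(32) ≡ 41 (mod 127).
Check: 41² = 1681 ≡ 30 (mod 127). The two roots are 41 and 86.

41, 86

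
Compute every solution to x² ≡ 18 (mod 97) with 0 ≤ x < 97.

42, 55

97 ≡ 1 (mod 4), so we find a root by search.
Trying successive values, 42² = 1764 ≡ 18 (mod 97). The other root is 97 − 42 = 55.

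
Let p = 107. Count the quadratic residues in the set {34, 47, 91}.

(34/107) = +1 → QR.
(47/107) = +1 → QR.
(91/107) = -1 → non-residue.
Total quadratic residues among the 3: 2.

2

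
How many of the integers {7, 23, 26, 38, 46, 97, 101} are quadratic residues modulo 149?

(7/149) = +1 → QR.
(23/149) = -1 → non-residue.
(26/149) = +1 → QR.
(38/149) = -1 → non-residue.
(46/149) = +1 → QR.
(97/149) = -1 → non-residue.
(101/149) = -1 → non-residue.
Total quadratic residues among the 7: 3.

3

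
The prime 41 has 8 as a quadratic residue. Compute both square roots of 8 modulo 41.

7, 34

41 ≡ 1 (mod 4), so we find a root by search.
Trying successive values, 7² = 49 ≡ 8 (mod 41). The other root is 41 − 7 = 34.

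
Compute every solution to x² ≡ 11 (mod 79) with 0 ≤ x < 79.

13, 66

Since 79 ≡ 3 (mod 4), a square root of 11 is 11^((79+1)/4) = 11^20 mod 79.
Repeated squaring: 11^2≡42, 11^4≡26, 11^8≡44, 11^16≡40 (mod 79).
11^20 = 11^(16+4) ≡ 13 (mod 79).
Check: 13² = 169 ≡ 11 (mod 79). The two roots are 13 and 66.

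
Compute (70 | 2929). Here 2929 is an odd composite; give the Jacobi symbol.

Pull out 2: since 2929 ≡ 1 (mod 8), (2/2929) = +1.
Reciprocity: 35 ≡ 3 and 2929 ≡ 1 (mod 4), so (35/2929) = +(2929/35).
Reduce top mod 35: now compute (24/35).
Pull out 2^3: since 35 ≡ 3 (mod 8), (2/35) = -1, so (2/35)^3 = -1.
Reciprocity: 3 ≡ 3 and 35 ≡ 3 (mod 4), so (3/35) = −(35/3).
Reduce top mod 3: now compute (2/3).
Pull out 2: since 3 ≡ 3 (mod 8), (2/3) = -1.
Reached (1/3) = 1. Collecting the sign flips along the way, the symbol is -1.

-1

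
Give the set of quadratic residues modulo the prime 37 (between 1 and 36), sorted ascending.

1, 3, 4, 7, 9, 10, 11, 12, 16, 21, 25, 26, 27, 28, 30, 33, 34, 36

Square k = 1,…,18 (k and 37−k give the same square):
1²=1, 2²=4, 3²=9, 4²=16, 5²=25, 6²=36, 7²≡12, 8²≡27, 9²≡7, 10²≡26, 11²≡10, 12²≡33, 13²≡21, 14²≡11, 15²≡3, 16²≡34, 17²≡30, 18²≡28 (mod 37).
So the quadratic residues mod 37 are {1, 3, 4, 7, 9, 10, 11, 12, 16, 21, 25, 26, 27, 28, 30, 33, 34, 36}.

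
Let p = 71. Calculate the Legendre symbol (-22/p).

Euler's criterion: (-22/71) ≡ 49^35 (mod 71).
49^2 ≡ 58 (mod 71)
49^4 ≡ 27 (mod 71)
49^8 ≡ 19 (mod 71)
49^16 ≡ 6 (mod 71)
49^32 ≡ 36 (mod 71)
49^35 = 49^(32+2+1) ≡ 1 (mod 71).
Result is 1, so (-22/71) = 1.

1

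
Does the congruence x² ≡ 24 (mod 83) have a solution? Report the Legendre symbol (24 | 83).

-1

Pull out 2^3: since 83 ≡ 3 (mod 8), (2/83) = -1, so (2/83)^3 = -1.
Reciprocity: 3 ≡ 3 and 83 ≡ 3 (mod 4), so (3/83) = −(83/3).
Reduce top mod 3: now compute (2/3).
Pull out 2: since 3 ≡ 3 (mod 8), (2/3) = -1.
Reached (1/3) = 1. Collecting the sign flips along the way, the symbol is -1.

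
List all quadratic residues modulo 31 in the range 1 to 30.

Square k = 1,…,15 (k and 31−k give the same square):
1²=1, 2²=4, 3²=9, 4²=16, 5²=25, 6²≡5, 7²≡18, 8²≡2, 9²≡19, 10²≡7, 11²≡28, 12²≡20, 13²≡14, 14²≡10, 15²≡8 (mod 31).
So the quadratic residues mod 31 are {1, 2, 4, 5, 7, 8, 9, 10, 14, 16, 18, 19, 20, 25, 28}.

1 2 4 5 7 8 9 10 14 16 18 19 20 25 28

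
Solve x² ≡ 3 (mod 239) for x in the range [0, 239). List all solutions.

106, 133

Since 239 ≡ 3 (mod 4), a square root of 3 is 3^((239+1)/4) = 3^60 mod 239.
Repeated squaring: 3^2≡9, 3^4≡81, 3^8≡108, 3^16≡192, 3^32≡58 (mod 239).
3^60 = 3^(32+16+8+4) ≡ 133 (mod 239).
Check: 133² = 17689 ≡ 3 (mod 239). The two roots are 106 and 133.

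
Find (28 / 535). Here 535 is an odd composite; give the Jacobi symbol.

1

Pull out 2^2: since 535 ≡ 7 (mod 8), (2/535) = +1, so (2/535)^2 = +1.
Reciprocity: 7 ≡ 3 and 535 ≡ 3 (mod 4), so (7/535) = −(535/7).
Reduce top mod 7: now compute (3/7).
Reciprocity: 3 ≡ 3 and 7 ≡ 3 (mod 4), so (3/7) = −(7/3).
Reduce top mod 3: now compute (1/3).
Reached (1/3) = 1. Collecting the sign flips along the way, the symbol is +1.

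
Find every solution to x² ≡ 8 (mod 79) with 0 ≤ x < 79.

18, 61

Since 79 ≡ 3 (mod 4), a square root of 8 is 8^((79+1)/4) = 8^20 mod 79.
Repeated squaring: 8^2≡64, 8^4≡67, 8^8≡65, 8^16≡38 (mod 79).
8^20 = 8^(16+4) ≡ 18 (mod 79).
Check: 18² = 324 ≡ 8 (mod 79). The two roots are 18 and 61.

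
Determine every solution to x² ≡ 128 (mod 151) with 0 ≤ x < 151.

Since 151 ≡ 3 (mod 4), a square root of 128 is 128^((151+1)/4) = 128^38 mod 151.
Repeated squaring: 128^2≡76, 128^4≡38, 128^8≡85, 128^16≡128, 128^32≡76 (mod 151).
128^38 = 128^(32+4+2) ≡ 85 (mod 151).
Check: 85² = 7225 ≡ 128 (mod 151). The two roots are 66 and 85.

66, 85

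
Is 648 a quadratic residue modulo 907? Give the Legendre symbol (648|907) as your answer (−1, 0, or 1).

Pull out 2^3: since 907 ≡ 3 (mod 8), (2/907) = -1, so (2/907)^3 = -1.
Reciprocity: 81 ≡ 1 and 907 ≡ 3 (mod 4), so (81/907) = +(907/81).
Reduce top mod 81: now compute (16/81).
Pull out 2^4: since 81 ≡ 1 (mod 8), (2/81) = +1, so (2/81)^4 = +1.
Reached (1/81) = 1. Collecting the sign flips along the way, the symbol is -1.

-1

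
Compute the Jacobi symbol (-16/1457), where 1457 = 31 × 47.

First reduce: -16 ≡ 1441 (mod 1457).
Reciprocity: 1441 ≡ 1 and 1457 ≡ 1 (mod 4), so (1441/1457) = +(1457/1441).
Reduce top mod 1441: now compute (16/1441).
Pull out 2^4: since 1441 ≡ 1 (mod 8), (2/1441) = +1, so (2/1441)^4 = +1.
Reached (1/1441) = 1. Collecting the sign flips along the way, the symbol is +1.

1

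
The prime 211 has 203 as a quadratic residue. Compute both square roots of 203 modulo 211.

25, 186

Since 211 ≡ 3 (mod 4), a square root of 203 is 203^((211+1)/4) = 203^53 mod 211.
Repeated squaring: 203^2≡64, 203^4≡87, 203^8≡184, 203^16≡96, 203^32≡143 (mod 211).
203^53 = 203^(32+16+4+1) ≡ 25 (mod 211).
Check: 25² = 625 ≡ 203 (mod 211). The two roots are 25 and 186.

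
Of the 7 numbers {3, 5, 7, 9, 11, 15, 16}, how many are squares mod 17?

(3/17) = -1 → non-residue.
(5/17) = -1 → non-residue.
(7/17) = -1 → non-residue.
(9/17) = +1 → QR.
(11/17) = -1 → non-residue.
(15/17) = +1 → QR.
(16/17) = +1 → QR.
Total quadratic residues among the 7: 3.

3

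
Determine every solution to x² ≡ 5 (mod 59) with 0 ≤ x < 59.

8, 51

Since 59 ≡ 3 (mod 4), a square root of 5 is 5^((59+1)/4) = 5^15 mod 59.
Repeated squaring: 5^2≡25, 5^4≡35, 5^8≡45 (mod 59).
5^15 = 5^(8+4+2+1) ≡ 51 (mod 59).
Check: 51² = 2601 ≡ 5 (mod 59). The two roots are 8 and 51.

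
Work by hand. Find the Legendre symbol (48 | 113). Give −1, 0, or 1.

Pull out 2^4: since 113 ≡ 1 (mod 8), (2/113) = +1, so (2/113)^4 = +1.
Reciprocity: 3 ≡ 3 and 113 ≡ 1 (mod 4), so (3/113) = +(113/3).
Reduce top mod 3: now compute (2/3).
Pull out 2: since 3 ≡ 3 (mod 8), (2/3) = -1.
Reached (1/3) = 1. Collecting the sign flips along the way, the symbol is -1.

-1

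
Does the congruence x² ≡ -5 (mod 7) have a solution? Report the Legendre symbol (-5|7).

1

First reduce: -5 ≡ 2 (mod 7).
Pull out 2: since 7 ≡ 7 (mod 8), (2/7) = +1.
Reached (1/7) = 1. Collecting the sign flips along the way, the symbol is +1.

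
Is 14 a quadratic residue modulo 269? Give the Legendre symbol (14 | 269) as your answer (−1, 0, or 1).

1

Pull out 2: since 269 ≡ 5 (mod 8), (2/269) = -1.
Reciprocity: 7 ≡ 3 and 269 ≡ 1 (mod 4), so (7/269) = +(269/7).
Reduce top mod 7: now compute (3/7).
Reciprocity: 3 ≡ 3 and 7 ≡ 3 (mod 4), so (3/7) = −(7/3).
Reduce top mod 3: now compute (1/3).
Reached (1/3) = 1. Collecting the sign flips along the way, the symbol is +1.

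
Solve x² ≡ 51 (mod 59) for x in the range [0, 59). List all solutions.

Since 59 ≡ 3 (mod 4), a square root of 51 is 51^((59+1)/4) = 51^15 mod 59.
Repeated squaring: 51^2≡5, 51^4≡25, 51^8≡35 (mod 59).
51^15 = 51^(8+4+2+1) ≡ 46 (mod 59).
Check: 46² = 2116 ≡ 51 (mod 59). The two roots are 13 and 46.

13, 46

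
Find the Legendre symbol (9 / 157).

1

Reciprocity: 9 ≡ 1 and 157 ≡ 1 (mod 4), so (9/157) = +(157/9).
Reduce top mod 9: now compute (4/9).
Pull out 2^2: since 9 ≡ 1 (mod 8), (2/9) = +1, so (2/9)^2 = +1.
Reached (1/9) = 1. Collecting the sign flips along the way, the symbol is +1.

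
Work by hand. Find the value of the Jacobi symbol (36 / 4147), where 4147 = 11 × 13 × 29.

1

Pull out 2^2: since 4147 ≡ 3 (mod 8), (2/4147) = -1, so (2/4147)^2 = +1.
Reciprocity: 9 ≡ 1 and 4147 ≡ 3 (mod 4), so (9/4147) = +(4147/9).
Reduce top mod 9: now compute (7/9).
Reciprocity: 7 ≡ 3 and 9 ≡ 1 (mod 4), so (7/9) = +(9/7).
Reduce top mod 7: now compute (2/7).
Pull out 2: since 7 ≡ 7 (mod 8), (2/7) = +1.
Reached (1/7) = 1. Collecting the sign flips along the way, the symbol is +1.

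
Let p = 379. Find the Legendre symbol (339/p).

Reciprocity: 339 ≡ 3 and 379 ≡ 3 (mod 4), so (339/379) = −(379/339).
Reduce top mod 339: now compute (40/339).
Pull out 2^3: since 339 ≡ 3 (mod 8), (2/339) = -1, so (2/339)^3 = -1.
Reciprocity: 5 ≡ 1 and 339 ≡ 3 (mod 4), so (5/339) = +(339/5).
Reduce top mod 5: now compute (4/5).
Pull out 2^2: since 5 ≡ 5 (mod 8), (2/5) = -1, so (2/5)^2 = +1.
Reached (1/5) = 1. Collecting the sign flips along the way, the symbol is +1.

1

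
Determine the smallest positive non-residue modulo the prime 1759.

(2/1759) = +1, so 2 is a residue.
(3/1759) = −1, so 3 is the smallest positive non-residue mod 1759.

3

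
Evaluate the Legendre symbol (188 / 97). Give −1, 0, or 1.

1

First reduce: 188 ≡ 91 (mod 97).
Reciprocity: 91 ≡ 3 and 97 ≡ 1 (mod 4), so (91/97) = +(97/91).
Reduce top mod 91: now compute (6/91).
Pull out 2: since 91 ≡ 3 (mod 8), (2/91) = -1.
Reciprocity: 3 ≡ 3 and 91 ≡ 3 (mod 4), so (3/91) = −(91/3).
Reduce top mod 3: now compute (1/3).
Reached (1/3) = 1. Collecting the sign flips along the way, the symbol is +1.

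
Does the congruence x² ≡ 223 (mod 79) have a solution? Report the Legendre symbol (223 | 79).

First reduce: 223 ≡ 65 (mod 79).
Reciprocity: 65 ≡ 1 and 79 ≡ 3 (mod 4), so (65/79) = +(79/65).
Reduce top mod 65: now compute (14/65).
Pull out 2: since 65 ≡ 1 (mod 8), (2/65) = +1.
Reciprocity: 7 ≡ 3 and 65 ≡ 1 (mod 4), so (7/65) = +(65/7).
Reduce top mod 7: now compute (2/7).
Pull out 2: since 7 ≡ 7 (mod 8), (2/7) = +1.
Reached (1/7) = 1. Collecting the sign flips along the way, the symbol is +1.

1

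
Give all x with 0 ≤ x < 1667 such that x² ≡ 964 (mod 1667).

654, 1013

Since 1667 ≡ 3 (mod 4), a square root of 964 is 964^((1667+1)/4) = 964^417 mod 1667.
Repeated squaring: 964^2≡777, 964^4≡275, 964^8≡610, 964^16≡359, 964^32≡522, 964^64≡763, 964^128≡386, 964^256≡633 (mod 1667).
964^417 = 964^(256+128+32+1) ≡ 654 (mod 1667).
Check: 654² = 427716 ≡ 964 (mod 1667). The two roots are 654 and 1013.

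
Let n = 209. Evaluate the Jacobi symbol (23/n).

1

Reciprocity: 23 ≡ 3 and 209 ≡ 1 (mod 4), so (23/209) = +(209/23).
Reduce top mod 23: now compute (2/23).
Pull out 2: since 23 ≡ 7 (mod 8), (2/23) = +1.
Reached (1/23) = 1. Collecting the sign flips along the way, the symbol is +1.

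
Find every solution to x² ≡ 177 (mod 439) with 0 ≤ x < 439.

197, 242

Since 439 ≡ 3 (mod 4), a square root of 177 is 177^((439+1)/4) = 177^110 mod 439.
Repeated squaring: 177^2≡160, 177^4≡138, 177^8≡167, 177^16≡232, 177^32≡266, 177^64≡77 (mod 439).
177^110 = 177^(64+32+8+4+2) ≡ 242 (mod 439).
Check: 242² = 58564 ≡ 177 (mod 439). The two roots are 197 and 242.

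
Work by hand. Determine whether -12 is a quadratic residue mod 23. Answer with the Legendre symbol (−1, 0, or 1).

Euler's criterion: (-12/23) ≡ 11^11 (mod 23).
11^2 ≡ 6 (mod 23)
11^4 ≡ 13 (mod 23)
11^8 ≡ 8 (mod 23)
11^11 = 11^(8+2+1) ≡ 22 (mod 23).
Result is 22 ≡ −1, so (-12/23) = −1.

-1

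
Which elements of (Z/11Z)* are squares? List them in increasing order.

Square k = 1,…,5 (k and 11−k give the same square):
1²=1, 2²=4, 3²=9, 4²≡5, 5²≡3 (mod 11).
So the quadratic residues mod 11 are {1, 3, 4, 5, 9}.

1 3 4 5 9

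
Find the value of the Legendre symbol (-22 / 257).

First reduce: -22 ≡ 235 (mod 257).
Reciprocity: 235 ≡ 3 and 257 ≡ 1 (mod 4), so (235/257) = +(257/235).
Reduce top mod 235: now compute (22/235).
Pull out 2: since 235 ≡ 3 (mod 8), (2/235) = -1.
Reciprocity: 11 ≡ 3 and 235 ≡ 3 (mod 4), so (11/235) = −(235/11).
Reduce top mod 11: now compute (4/11).
Pull out 2^2: since 11 ≡ 3 (mod 8), (2/11) = -1, so (2/11)^2 = +1.
Reached (1/11) = 1. Collecting the sign flips along the way, the symbol is +1.

1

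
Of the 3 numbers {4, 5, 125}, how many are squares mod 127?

(4/127) = +1 → QR.
(5/127) = -1 → non-residue.
(125/127) = -1 → non-residue.
Total quadratic residues among the 3: 1.

1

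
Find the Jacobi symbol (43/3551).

Reciprocity: 43 ≡ 3 and 3551 ≡ 3 (mod 4), so (43/3551) = −(3551/43).
Reduce top mod 43: now compute (25/43).
Reciprocity: 25 ≡ 1 and 43 ≡ 3 (mod 4), so (25/43) = +(43/25).
Reduce top mod 25: now compute (18/25).
Pull out 2: since 25 ≡ 1 (mod 8), (2/25) = +1.
Reciprocity: 9 ≡ 1 and 25 ≡ 1 (mod 4), so (9/25) = +(25/9).
Reduce top mod 9: now compute (7/9).
Reciprocity: 7 ≡ 3 and 9 ≡ 1 (mod 4), so (7/9) = +(9/7).
Reduce top mod 7: now compute (2/7).
Pull out 2: since 7 ≡ 7 (mod 8), (2/7) = +1.
Reached (1/7) = 1. Collecting the sign flips along the way, the symbol is -1.

-1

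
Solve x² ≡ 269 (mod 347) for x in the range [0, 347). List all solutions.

160, 187

Since 347 ≡ 3 (mod 4), a square root of 269 is 269^((347+1)/4) = 269^87 mod 347.
Repeated squaring: 269^2≡185, 269^4≡219, 269^8≡75, 269^16≡73, 269^32≡124, 269^64≡108 (mod 347).
269^87 = 269^(64+16+4+2+1) ≡ 160 (mod 347).
Check: 160² = 25600 ≡ 269 (mod 347). The two roots are 160 and 187.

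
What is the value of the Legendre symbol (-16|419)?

-1

First reduce: -16 ≡ 403 (mod 419).
Reciprocity: 403 ≡ 3 and 419 ≡ 3 (mod 4), so (403/419) = −(419/403).
Reduce top mod 403: now compute (16/403).
Pull out 2^4: since 403 ≡ 3 (mod 8), (2/403) = -1, so (2/403)^4 = +1.
Reached (1/403) = 1. Collecting the sign flips along the way, the symbol is -1.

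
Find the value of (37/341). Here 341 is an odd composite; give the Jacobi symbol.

-1

Reciprocity: 37 ≡ 1 and 341 ≡ 1 (mod 4), so (37/341) = +(341/37).
Reduce top mod 37: now compute (8/37).
Pull out 2^3: since 37 ≡ 5 (mod 8), (2/37) = -1, so (2/37)^3 = -1.
Reached (1/37) = 1. Collecting the sign flips along the way, the symbol is -1.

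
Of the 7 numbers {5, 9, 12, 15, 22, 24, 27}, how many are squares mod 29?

4

(5/29) = +1 → QR.
(9/29) = +1 → QR.
(12/29) = -1 → non-residue.
(15/29) = -1 → non-residue.
(22/29) = +1 → QR.
(24/29) = +1 → QR.
(27/29) = -1 → non-residue.
Total quadratic residues among the 7: 4.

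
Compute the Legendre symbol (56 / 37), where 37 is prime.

-1

First reduce: 56 ≡ 19 (mod 37).
Reciprocity: 19 ≡ 3 and 37 ≡ 1 (mod 4), so (19/37) = +(37/19).
Reduce top mod 19: now compute (18/19).
Pull out 2: since 19 ≡ 3 (mod 8), (2/19) = -1.
Reciprocity: 9 ≡ 1 and 19 ≡ 3 (mod 4), so (9/19) = +(19/9).
Reduce top mod 9: now compute (1/9).
Reached (1/9) = 1. Collecting the sign flips along the way, the symbol is -1.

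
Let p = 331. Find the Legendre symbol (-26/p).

-1

First reduce: -26 ≡ 305 (mod 331).
Reciprocity: 305 ≡ 1 and 331 ≡ 3 (mod 4), so (305/331) = +(331/305).
Reduce top mod 305: now compute (26/305).
Pull out 2: since 305 ≡ 1 (mod 8), (2/305) = +1.
Reciprocity: 13 ≡ 1 and 305 ≡ 1 (mod 4), so (13/305) = +(305/13).
Reduce top mod 13: now compute (6/13).
Pull out 2: since 13 ≡ 5 (mod 8), (2/13) = -1.
Reciprocity: 3 ≡ 3 and 13 ≡ 1 (mod 4), so (3/13) = +(13/3).
Reduce top mod 3: now compute (1/3).
Reached (1/3) = 1. Collecting the sign flips along the way, the symbol is -1.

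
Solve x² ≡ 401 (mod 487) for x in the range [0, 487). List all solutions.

Since 487 ≡ 3 (mod 4), a square root of 401 is 401^((487+1)/4) = 401^122 mod 487.
Repeated squaring: 401^2≡91, 401^4≡2, 401^8≡4, 401^16≡16, 401^32≡256, 401^64≡278 (mod 487).
401^122 = 401^(64+32+16+8+2) ≡ 141 (mod 487).
Check: 141² = 19881 ≡ 401 (mod 487). The two roots are 141 and 346.

141, 346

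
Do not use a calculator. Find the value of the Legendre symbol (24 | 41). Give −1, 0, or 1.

Euler's criterion: (24/41) ≡ 24^20 (mod 41).
24^2 ≡ 2 (mod 41)
24^4 ≡ 4 (mod 41)
24^8 ≡ 16 (mod 41)
24^16 ≡ 10 (mod 41)
24^20 = 24^(16+4) ≡ 40 (mod 41).
Result is 40 ≡ −1, so (24/41) = −1.

-1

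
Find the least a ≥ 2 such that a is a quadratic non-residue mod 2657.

3

(2/2657) = +1, so 2 is a residue.
(3/2657) = −1, so 3 is the smallest positive non-residue mod 2657.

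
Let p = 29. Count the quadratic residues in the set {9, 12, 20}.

(9/29) = +1 → QR.
(12/29) = -1 → non-residue.
(20/29) = +1 → QR.
Total quadratic residues among the 3: 2.

2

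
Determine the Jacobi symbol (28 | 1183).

Pull out 2^2: since 1183 ≡ 7 (mod 8), (2/1183) = +1, so (2/1183)^2 = +1.
Reciprocity: 7 ≡ 3 and 1183 ≡ 3 (mod 4), so (7/1183) = −(1183/7).
Reduce top mod 7: now compute (0/7).
Top reduces to 0: gcd > 1, so the symbol is 0.

0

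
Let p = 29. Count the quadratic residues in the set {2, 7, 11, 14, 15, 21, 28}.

2

(2/29) = -1 → non-residue.
(7/29) = +1 → QR.
(11/29) = -1 → non-residue.
(14/29) = -1 → non-residue.
(15/29) = -1 → non-residue.
(21/29) = -1 → non-residue.
(28/29) = +1 → QR.
Total quadratic residues among the 7: 2.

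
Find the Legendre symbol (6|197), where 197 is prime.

1

Euler's criterion: (6/197) ≡ 6^98 (mod 197).
6^2 ≡ 36 (mod 197)
6^4 ≡ 114 (mod 197)
6^8 ≡ 191 (mod 197)
6^16 ≡ 36 (mod 197)
6^32 ≡ 114 (mod 197)
6^64 ≡ 191 (mod 197)
6^98 = 6^(64+32+2) ≡ 1 (mod 197).
Result is 1, so (6/197) = 1.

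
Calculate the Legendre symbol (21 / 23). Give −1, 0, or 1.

Reciprocity: 21 ≡ 1 and 23 ≡ 3 (mod 4), so (21/23) = +(23/21).
Reduce top mod 21: now compute (2/21).
Pull out 2: since 21 ≡ 5 (mod 8), (2/21) = -1.
Reached (1/21) = 1. Collecting the sign flips along the way, the symbol is -1.

-1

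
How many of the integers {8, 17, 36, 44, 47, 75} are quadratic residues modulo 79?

(8/79) = +1 → QR.
(17/79) = -1 → non-residue.
(36/79) = +1 → QR.
(44/79) = +1 → QR.
(47/79) = -1 → non-residue.
(75/79) = -1 → non-residue.
Total quadratic residues among the 6: 3.

3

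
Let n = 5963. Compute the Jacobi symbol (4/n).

Pull out 2^2: since 5963 ≡ 3 (mod 8), (2/5963) = -1, so (2/5963)^2 = +1.
Reached (1/5963) = 1. Collecting the sign flips along the way, the symbol is +1.

1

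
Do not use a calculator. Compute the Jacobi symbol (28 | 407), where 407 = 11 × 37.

Pull out 2^2: since 407 ≡ 7 (mod 8), (2/407) = +1, so (2/407)^2 = +1.
Reciprocity: 7 ≡ 3 and 407 ≡ 3 (mod 4), so (7/407) = −(407/7).
Reduce top mod 7: now compute (1/7).
Reached (1/7) = 1. Collecting the sign flips along the way, the symbol is -1.

-1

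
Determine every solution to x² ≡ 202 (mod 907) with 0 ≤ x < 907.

Since 907 ≡ 3 (mod 4), a square root of 202 is 202^((907+1)/4) = 202^227 mod 907.
Repeated squaring: 202^2≡896, 202^4≡121, 202^8≡129, 202^16≡315, 202^32≡362, 202^64≡436, 202^128≡533 (mod 907).
202^227 = 202^(128+64+32+2+1) ≡ 303 (mod 907).
Check: 303² = 91809 ≡ 202 (mod 907). The two roots are 303 and 604.

303, 604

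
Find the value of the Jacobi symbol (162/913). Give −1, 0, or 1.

1

Pull out 2: since 913 ≡ 1 (mod 8), (2/913) = +1.
Reciprocity: 81 ≡ 1 and 913 ≡ 1 (mod 4), so (81/913) = +(913/81).
Reduce top mod 81: now compute (22/81).
Pull out 2: since 81 ≡ 1 (mod 8), (2/81) = +1.
Reciprocity: 11 ≡ 3 and 81 ≡ 1 (mod 4), so (11/81) = +(81/11).
Reduce top mod 11: now compute (4/11).
Pull out 2^2: since 11 ≡ 3 (mod 8), (2/11) = -1, so (2/11)^2 = +1.
Reached (1/11) = 1. Collecting the sign flips along the way, the symbol is +1.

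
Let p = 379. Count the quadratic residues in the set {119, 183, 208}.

1

(119/379) = +1 → QR.
(183/379) = -1 → non-residue.
(208/379) = -1 → non-residue.
Total quadratic residues among the 3: 1.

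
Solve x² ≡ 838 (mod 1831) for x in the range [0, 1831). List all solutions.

Since 1831 ≡ 3 (mod 4), a square root of 838 is 838^((1831+1)/4) = 838^458 mod 1831.
Repeated squaring: 838^2≡971, 838^4≡1707, 838^8≡728, 838^16≡825, 838^32≡1324, 838^64≡709, 838^128≡987, 838^256≡77 (mod 1831).
838^458 = 838^(256+128+64+8+2) ≡ 935 (mod 1831).
Check: 935² = 874225 ≡ 838 (mod 1831). The two roots are 896 and 935.

896, 935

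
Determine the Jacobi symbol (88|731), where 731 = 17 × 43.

1

Pull out 2^3: since 731 ≡ 3 (mod 8), (2/731) = -1, so (2/731)^3 = -1.
Reciprocity: 11 ≡ 3 and 731 ≡ 3 (mod 4), so (11/731) = −(731/11).
Reduce top mod 11: now compute (5/11).
Reciprocity: 5 ≡ 1 and 11 ≡ 3 (mod 4), so (5/11) = +(11/5).
Reduce top mod 5: now compute (1/5).
Reached (1/5) = 1. Collecting the sign flips along the way, the symbol is +1.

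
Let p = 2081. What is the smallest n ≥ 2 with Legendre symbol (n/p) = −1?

3

(2/2081) = +1, so 2 is a residue.
(3/2081) = −1, so 3 is the smallest positive non-residue mod 2081.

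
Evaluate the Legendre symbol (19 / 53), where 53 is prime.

Reciprocity: 19 ≡ 3 and 53 ≡ 1 (mod 4), so (19/53) = +(53/19).
Reduce top mod 19: now compute (15/19).
Reciprocity: 15 ≡ 3 and 19 ≡ 3 (mod 4), so (15/19) = −(19/15).
Reduce top mod 15: now compute (4/15).
Pull out 2^2: since 15 ≡ 7 (mod 8), (2/15) = +1, so (2/15)^2 = +1.
Reached (1/15) = 1. Collecting the sign flips along the way, the symbol is -1.

-1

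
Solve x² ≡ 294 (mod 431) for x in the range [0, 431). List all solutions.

Since 431 ≡ 3 (mod 4), a square root of 294 is 294^((431+1)/4) = 294^108 mod 431.
Repeated squaring: 294^2≡236, 294^4≡97, 294^8≡358, 294^16≡157, 294^32≡82, 294^64≡259 (mod 431).
294^108 = 294^(64+32+8+4) ≡ 397 (mod 431).
Check: 397² = 157609 ≡ 294 (mod 431). The two roots are 34 and 397.

34, 397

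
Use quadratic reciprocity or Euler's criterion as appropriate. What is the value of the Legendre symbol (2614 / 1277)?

1

First reduce: 2614 ≡ 60 (mod 1277).
Pull out 2^2: since 1277 ≡ 5 (mod 8), (2/1277) = -1, so (2/1277)^2 = +1.
Reciprocity: 15 ≡ 3 and 1277 ≡ 1 (mod 4), so (15/1277) = +(1277/15).
Reduce top mod 15: now compute (2/15).
Pull out 2: since 15 ≡ 7 (mod 8), (2/15) = +1.
Reached (1/15) = 1. Collecting the sign flips along the way, the symbol is +1.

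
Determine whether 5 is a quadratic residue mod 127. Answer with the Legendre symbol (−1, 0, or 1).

Euler's criterion: (5/127) ≡ 5^63 (mod 127).
5^2 ≡ 25 (mod 127)
5^4 ≡ 117 (mod 127)
5^8 ≡ 100 (mod 127)
5^16 ≡ 94 (mod 127)
5^32 ≡ 73 (mod 127)
5^63 = 5^(32+16+8+4+2+1) ≡ 126 (mod 127).
Result is 126 ≡ −1, so (5/127) = −1.

-1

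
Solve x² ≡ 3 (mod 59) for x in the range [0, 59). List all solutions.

11, 48

Since 59 ≡ 3 (mod 4), a square root of 3 is 3^((59+1)/4) = 3^15 mod 59.
Repeated squaring: 3^2≡9, 3^4≡22, 3^8≡12 (mod 59).
3^15 = 3^(8+4+2+1) ≡ 48 (mod 59).
Check: 48² = 2304 ≡ 3 (mod 59). The two roots are 11 and 48.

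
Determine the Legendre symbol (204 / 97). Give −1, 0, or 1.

Euler's criterion: (204/97) ≡ 10^48 (mod 97).
10^2 ≡ 3 (mod 97)
10^4 ≡ 9 (mod 97)
10^8 ≡ 81 (mod 97)
10^16 ≡ 62 (mod 97)
10^32 ≡ 61 (mod 97)
10^48 = 10^(32+16) ≡ 96 (mod 97).
Result is 96 ≡ −1, so (204/97) = −1.

-1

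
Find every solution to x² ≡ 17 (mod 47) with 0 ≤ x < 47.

8, 39

Since 47 ≡ 3 (mod 4), a square root of 17 is 17^((47+1)/4) = 17^12 mod 47.
Repeated squaring: 17^2≡7, 17^4≡2, 17^8≡4 (mod 47).
17^12 = 17^(8+4) ≡ 8 (mod 47).
Check: 8² = 64 ≡ 17 (mod 47). The two roots are 8 and 39.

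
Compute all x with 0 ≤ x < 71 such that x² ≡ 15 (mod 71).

Since 71 ≡ 3 (mod 4), a square root of 15 is 15^((71+1)/4) = 15^18 mod 71.
Repeated squaring: 15^2≡12, 15^4≡2, 15^8≡4, 15^16≡16 (mod 71).
15^18 = 15^(16+2) ≡ 50 (mod 71).
Check: 50² = 2500 ≡ 15 (mod 71). The two roots are 21 and 50.

21, 50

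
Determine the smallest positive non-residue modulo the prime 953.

3

(2/953) = +1, so 2 is a residue.
(3/953) = −1, so 3 is the smallest positive non-residue mod 953.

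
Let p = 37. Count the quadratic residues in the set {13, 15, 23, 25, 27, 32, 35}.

2

(13/37) = -1 → non-residue.
(15/37) = -1 → non-residue.
(23/37) = -1 → non-residue.
(25/37) = +1 → QR.
(27/37) = +1 → QR.
(32/37) = -1 → non-residue.
(35/37) = -1 → non-residue.
Total quadratic residues among the 7: 2.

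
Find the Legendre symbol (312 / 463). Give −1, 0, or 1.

Euler's criterion: (312/463) ≡ 312^231 (mod 463).
312^2 ≡ 114 (mod 463)
312^4 ≡ 32 (mod 463)
312^8 ≡ 98 (mod 463)
312^16 ≡ 344 (mod 463)
312^32 ≡ 271 (mod 463)
312^64 ≡ 287 (mod 463)
312^128 ≡ 418 (mod 463)
312^231 = 312^(128+64+32+4+2+1) ≡ 1 (mod 463).
Result is 1, so (312/463) = 1.

1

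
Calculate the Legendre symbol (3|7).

-1

Euler's criterion: (3/7) ≡ 3^3 (mod 7).
3^2 ≡ 2 (mod 7)
3^3 = 3^(2+1) ≡ 6 (mod 7).
Result is 6 ≡ −1, so (3/7) = −1.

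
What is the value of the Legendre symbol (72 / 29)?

-1

First reduce: 72 ≡ 14 (mod 29).
Pull out 2: since 29 ≡ 5 (mod 8), (2/29) = -1.
Reciprocity: 7 ≡ 3 and 29 ≡ 1 (mod 4), so (7/29) = +(29/7).
Reduce top mod 7: now compute (1/7).
Reached (1/7) = 1. Collecting the sign flips along the way, the symbol is -1.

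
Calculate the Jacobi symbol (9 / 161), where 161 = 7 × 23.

1

Reciprocity: 9 ≡ 1 and 161 ≡ 1 (mod 4), so (9/161) = +(161/9).
Reduce top mod 9: now compute (8/9).
Pull out 2^3: since 9 ≡ 1 (mod 8), (2/9) = +1, so (2/9)^3 = +1.
Reached (1/9) = 1. Collecting the sign flips along the way, the symbol is +1.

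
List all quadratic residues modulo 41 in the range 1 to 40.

1 2 4 5 8 9 10 16 18 20 21 23 25 31 32 33 36 37 39 40

Square k = 1,…,20 (k and 41−k give the same square):
1²=1, 2²=4, 3²=9, 4²=16, 5²=25, 6²=36, 7²≡8, 8²≡23, 9²≡40, 10²≡18, 11²≡39, 12²≡21, 13²≡5, 14²≡32, 15²≡20, 16²≡10, 17²≡2, 18²≡37, 19²≡33, 20²≡31 (mod 41).
So the quadratic residues mod 41 are {1, 2, 4, 5, 8, 9, 10, 16, 18, 20, 21, 23, 25, 31, 32, 33, 36, 37, 39, 40}.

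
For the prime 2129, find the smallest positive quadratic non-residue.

3

(2/2129) = +1, so 2 is a residue.
(3/2129) = −1, so 3 is the smallest positive non-residue mod 2129.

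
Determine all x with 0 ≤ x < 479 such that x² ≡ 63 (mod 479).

Since 479 ≡ 3 (mod 4), a square root of 63 is 63^((479+1)/4) = 63^120 mod 479.
Repeated squaring: 63^2≡137, 63^4≡88, 63^8≡80, 63^16≡173, 63^32≡231, 63^64≡192 (mod 479).
63^120 = 63^(64+32+16+8) ≡ 365 (mod 479).
Check: 365² = 133225 ≡ 63 (mod 479). The two roots are 114 and 365.

114, 365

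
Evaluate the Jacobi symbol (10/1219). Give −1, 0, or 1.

-1

Pull out 2: since 1219 ≡ 3 (mod 8), (2/1219) = -1.
Reciprocity: 5 ≡ 1 and 1219 ≡ 3 (mod 4), so (5/1219) = +(1219/5).
Reduce top mod 5: now compute (4/5).
Pull out 2^2: since 5 ≡ 5 (mod 8), (2/5) = -1, so (2/5)^2 = +1.
Reached (1/5) = 1. Collecting the sign flips along the way, the symbol is -1.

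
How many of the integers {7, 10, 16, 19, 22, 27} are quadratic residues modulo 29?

3

(7/29) = +1 → QR.
(10/29) = -1 → non-residue.
(16/29) = +1 → QR.
(19/29) = -1 → non-residue.
(22/29) = +1 → QR.
(27/29) = -1 → non-residue.
Total quadratic residues among the 6: 3.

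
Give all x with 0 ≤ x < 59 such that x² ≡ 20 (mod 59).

16, 43

Since 59 ≡ 3 (mod 4), a square root of 20 is 20^((59+1)/4) = 20^15 mod 59.
Repeated squaring: 20^2≡46, 20^4≡51, 20^8≡5 (mod 59).
20^15 = 20^(8+4+2+1) ≡ 16 (mod 59).
Check: 16² = 256 ≡ 20 (mod 59). The two roots are 16 and 43.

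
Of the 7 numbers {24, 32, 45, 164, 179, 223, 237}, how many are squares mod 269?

3

(24/269) = +1 → QR.
(32/269) = -1 → non-residue.
(45/269) = +1 → QR.
(164/269) = +1 → QR.
(179/269) = -1 → non-residue.
(223/269) = -1 → non-residue.
(237/269) = -1 → non-residue.
Total quadratic residues among the 7: 3.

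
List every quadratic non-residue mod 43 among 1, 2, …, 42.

2,3,5,7,8,12,18,19,20,22,26,27,28,29,30,32,33,34,37,39,42

Square k = 1,…,21 (k and 43−k give the same square):
1²=1, 2²=4, 3²=9, 4²=16, 5²=25, 6²=36, 7²≡6, 8²≡21, 9²≡38, 10²≡14, 11²≡35, 12²≡15, 13²≡40, 14²≡24, 15²≡10, 16²≡41, 17²≡31, 18²≡23, 19²≡17, 20²≡13, 21²≡11 (mod 43).
The residues are {1, 4, 6, 9, 10, 11, 13, 14, 15, 16, 17, 21, 23, 24, 25, 31, 35, 36, 38, 40, 41}; the non-residues are the remaining 21 nonzero classes.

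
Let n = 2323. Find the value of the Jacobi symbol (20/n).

Pull out 2^2: since 2323 ≡ 3 (mod 8), (2/2323) = -1, so (2/2323)^2 = +1.
Reciprocity: 5 ≡ 1 and 2323 ≡ 3 (mod 4), so (5/2323) = +(2323/5).
Reduce top mod 5: now compute (3/5).
Reciprocity: 3 ≡ 3 and 5 ≡ 1 (mod 4), so (3/5) = +(5/3).
Reduce top mod 3: now compute (2/3).
Pull out 2: since 3 ≡ 3 (mod 8), (2/3) = -1.
Reached (1/3) = 1. Collecting the sign flips along the way, the symbol is -1.

-1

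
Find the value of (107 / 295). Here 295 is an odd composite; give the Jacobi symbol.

Reciprocity: 107 ≡ 3 and 295 ≡ 3 (mod 4), so (107/295) = −(295/107).
Reduce top mod 107: now compute (81/107).
Reciprocity: 81 ≡ 1 and 107 ≡ 3 (mod 4), so (81/107) = +(107/81).
Reduce top mod 81: now compute (26/81).
Pull out 2: since 81 ≡ 1 (mod 8), (2/81) = +1.
Reciprocity: 13 ≡ 1 and 81 ≡ 1 (mod 4), so (13/81) = +(81/13).
Reduce top mod 13: now compute (3/13).
Reciprocity: 3 ≡ 3 and 13 ≡ 1 (mod 4), so (3/13) = +(13/3).
Reduce top mod 3: now compute (1/3).
Reached (1/3) = 1. Collecting the sign flips along the way, the symbol is -1.

-1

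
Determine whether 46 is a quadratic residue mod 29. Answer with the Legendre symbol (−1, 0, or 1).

-1

First reduce: 46 ≡ 17 (mod 29).
Reciprocity: 17 ≡ 1 and 29 ≡ 1 (mod 4), so (17/29) = +(29/17).
Reduce top mod 17: now compute (12/17).
Pull out 2^2: since 17 ≡ 1 (mod 8), (2/17) = +1, so (2/17)^2 = +1.
Reciprocity: 3 ≡ 3 and 17 ≡ 1 (mod 4), so (3/17) = +(17/3).
Reduce top mod 3: now compute (2/3).
Pull out 2: since 3 ≡ 3 (mod 8), (2/3) = -1.
Reached (1/3) = 1. Collecting the sign flips along the way, the symbol is -1.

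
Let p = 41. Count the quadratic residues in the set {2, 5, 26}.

2

(2/41) = +1 → QR.
(5/41) = +1 → QR.
(26/41) = -1 → non-residue.
Total quadratic residues among the 3: 2.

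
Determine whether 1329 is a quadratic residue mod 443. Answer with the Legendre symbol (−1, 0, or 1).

0

First reduce: 1329 ≡ 0 (mod 443).
Top reduces to 0: gcd > 1, so the symbol is 0.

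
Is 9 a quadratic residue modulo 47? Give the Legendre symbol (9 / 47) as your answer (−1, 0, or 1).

1

Euler's criterion: (9/47) ≡ 9^23 (mod 47).
9^2 ≡ 34 (mod 47)
9^4 ≡ 28 (mod 47)
9^8 ≡ 32 (mod 47)
9^16 ≡ 37 (mod 47)
9^23 = 9^(16+4+2+1) ≡ 1 (mod 47).
Result is 1, so (9/47) = 1.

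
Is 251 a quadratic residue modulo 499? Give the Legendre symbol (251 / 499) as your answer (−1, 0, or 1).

Reciprocity: 251 ≡ 3 and 499 ≡ 3 (mod 4), so (251/499) = −(499/251).
Reduce top mod 251: now compute (248/251).
Pull out 2^3: since 251 ≡ 3 (mod 8), (2/251) = -1, so (2/251)^3 = -1.
Reciprocity: 31 ≡ 3 and 251 ≡ 3 (mod 4), so (31/251) = −(251/31).
Reduce top mod 31: now compute (3/31).
Reciprocity: 3 ≡ 3 and 31 ≡ 3 (mod 4), so (3/31) = −(31/3).
Reduce top mod 3: now compute (1/3).
Reached (1/3) = 1. Collecting the sign flips along the way, the symbol is +1.

1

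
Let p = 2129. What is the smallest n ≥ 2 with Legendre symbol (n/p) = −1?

3

(2/2129) = +1, so 2 is a residue.
(3/2129) = −1, so 3 is the smallest positive non-residue mod 2129.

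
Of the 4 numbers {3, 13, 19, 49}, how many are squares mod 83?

2

(3/83) = +1 → QR.
(13/83) = -1 → non-residue.
(19/83) = -1 → non-residue.
(49/83) = +1 → QR.
Total quadratic residues among the 4: 2.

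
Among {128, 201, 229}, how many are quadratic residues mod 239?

(128/239) = +1 → QR.
(201/239) = +1 → QR.
(229/239) = -1 → non-residue.
Total quadratic residues among the 3: 2.

2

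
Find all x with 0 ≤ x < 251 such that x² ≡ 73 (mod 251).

18, 233

Since 251 ≡ 3 (mod 4), a square root of 73 is 73^((251+1)/4) = 73^63 mod 251.
Repeated squaring: 73^2≡58, 73^4≡101, 73^8≡161, 73^16≡68, 73^32≡106 (mod 251).
73^63 = 73^(32+16+8+4+2+1) ≡ 233 (mod 251).
Check: 233² = 54289 ≡ 73 (mod 251). The two roots are 18 and 233.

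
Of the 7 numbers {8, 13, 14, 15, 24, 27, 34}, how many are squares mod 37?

2

(8/37) = -1 → non-residue.
(13/37) = -1 → non-residue.
(14/37) = -1 → non-residue.
(15/37) = -1 → non-residue.
(24/37) = -1 → non-residue.
(27/37) = +1 → QR.
(34/37) = +1 → QR.
Total quadratic residues among the 7: 2.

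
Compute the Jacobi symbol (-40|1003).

First reduce: -40 ≡ 963 (mod 1003).
Reciprocity: 963 ≡ 3 and 1003 ≡ 3 (mod 4), so (963/1003) = −(1003/963).
Reduce top mod 963: now compute (40/963).
Pull out 2^3: since 963 ≡ 3 (mod 8), (2/963) = -1, so (2/963)^3 = -1.
Reciprocity: 5 ≡ 1 and 963 ≡ 3 (mod 4), so (5/963) = +(963/5).
Reduce top mod 5: now compute (3/5).
Reciprocity: 3 ≡ 3 and 5 ≡ 1 (mod 4), so (3/5) = +(5/3).
Reduce top mod 3: now compute (2/3).
Pull out 2: since 3 ≡ 3 (mod 8), (2/3) = -1.
Reached (1/3) = 1. Collecting the sign flips along the way, the symbol is -1.

-1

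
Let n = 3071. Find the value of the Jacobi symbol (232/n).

-1

Pull out 2^3: since 3071 ≡ 7 (mod 8), (2/3071) = +1, so (2/3071)^3 = +1.
Reciprocity: 29 ≡ 1 and 3071 ≡ 3 (mod 4), so (29/3071) = +(3071/29).
Reduce top mod 29: now compute (26/29).
Pull out 2: since 29 ≡ 5 (mod 8), (2/29) = -1.
Reciprocity: 13 ≡ 1 and 29 ≡ 1 (mod 4), so (13/29) = +(29/13).
Reduce top mod 13: now compute (3/13).
Reciprocity: 3 ≡ 3 and 13 ≡ 1 (mod 4), so (3/13) = +(13/3).
Reduce top mod 3: now compute (1/3).
Reached (1/3) = 1. Collecting the sign flips along the way, the symbol is -1.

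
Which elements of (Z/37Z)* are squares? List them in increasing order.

Square k = 1,…,18 (k and 37−k give the same square):
1²=1, 2²=4, 3²=9, 4²=16, 5²=25, 6²=36, 7²≡12, 8²≡27, 9²≡7, 10²≡26, 11²≡10, 12²≡33, 13²≡21, 14²≡11, 15²≡3, 16²≡34, 17²≡30, 18²≡28 (mod 37).
So the quadratic residues mod 37 are {1, 3, 4, 7, 9, 10, 11, 12, 16, 21, 25, 26, 27, 28, 30, 33, 34, 36}.

1 3 4 7 9 10 11 12 16 21 25 26 27 28 30 33 34 36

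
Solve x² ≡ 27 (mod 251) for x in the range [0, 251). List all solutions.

23, 228

Since 251 ≡ 3 (mod 4), a square root of 27 is 27^((251+1)/4) = 27^63 mod 251.
Repeated squaring: 27^2≡227, 27^4≡74, 27^8≡205, 27^16≡108, 27^32≡118 (mod 251).
27^63 = 27^(32+16+8+4+2+1) ≡ 23 (mod 251).
Check: 23² = 529 ≡ 27 (mod 251). The two roots are 23 and 228.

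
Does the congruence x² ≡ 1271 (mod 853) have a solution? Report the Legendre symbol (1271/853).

1

First reduce: 1271 ≡ 418 (mod 853).
Pull out 2: since 853 ≡ 5 (mod 8), (2/853) = -1.
Reciprocity: 209 ≡ 1 and 853 ≡ 1 (mod 4), so (209/853) = +(853/209).
Reduce top mod 209: now compute (17/209).
Reciprocity: 17 ≡ 1 and 209 ≡ 1 (mod 4), so (17/209) = +(209/17).
Reduce top mod 17: now compute (5/17).
Reciprocity: 5 ≡ 1 and 17 ≡ 1 (mod 4), so (5/17) = +(17/5).
Reduce top mod 5: now compute (2/5).
Pull out 2: since 5 ≡ 5 (mod 8), (2/5) = -1.
Reached (1/5) = 1. Collecting the sign flips along the way, the symbol is +1.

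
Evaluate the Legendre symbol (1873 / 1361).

1

First reduce: 1873 ≡ 512 (mod 1361).
Pull out 2^9: since 1361 ≡ 1 (mod 8), (2/1361) = +1, so (2/1361)^9 = +1.
Reached (1/1361) = 1. Collecting the sign flips along the way, the symbol is +1.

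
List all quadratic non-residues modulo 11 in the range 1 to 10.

2, 6, 7, 8, 10

Square k = 1,…,5 (k and 11−k give the same square):
1²=1, 2²=4, 3²=9, 4²≡5, 5²≡3 (mod 11).
The residues are {1, 3, 4, 5, 9}; the non-residues are the remaining 5 nonzero classes.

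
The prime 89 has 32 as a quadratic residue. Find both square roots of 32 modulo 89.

11, 78

89 ≡ 1 (mod 4), so we find a root by search.
Trying successive values, 11² = 121 ≡ 32 (mod 89). The other root is 89 − 11 = 78.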